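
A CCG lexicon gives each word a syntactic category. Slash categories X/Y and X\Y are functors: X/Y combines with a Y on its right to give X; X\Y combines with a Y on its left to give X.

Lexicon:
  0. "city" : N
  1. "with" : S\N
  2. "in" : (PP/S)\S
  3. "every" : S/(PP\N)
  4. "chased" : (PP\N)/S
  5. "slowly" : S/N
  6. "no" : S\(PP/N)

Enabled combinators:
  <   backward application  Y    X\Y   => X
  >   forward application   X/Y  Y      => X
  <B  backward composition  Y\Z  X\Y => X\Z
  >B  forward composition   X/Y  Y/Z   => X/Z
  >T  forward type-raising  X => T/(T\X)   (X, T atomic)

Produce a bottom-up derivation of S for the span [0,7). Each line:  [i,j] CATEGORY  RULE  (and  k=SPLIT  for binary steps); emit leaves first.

[0,1] N  lex  "city"
[0,1] S/(S\N)  >T
[1,2] S\N  lex  "with"
[0,2] S  >  k=1
[2,3] (PP/S)\S  lex  "in"
[0,3] PP/S  <  k=2
[3,4] S/(PP\N)  lex  "every"
[4,5] (PP\N)/S  lex  "chased"
[3,5] S/S  >B  k=4
[5,6] S/N  lex  "slowly"
[3,6] S/N  >B  k=5
[0,6] PP/N  >B  k=3
[6,7] S\(PP/N)  lex  "no"
[0,7] S  <  k=6

[0,7] S   <
  [0,6] PP/N   >B
    [0,3] PP/S   <
      [0,2] S   >
        [0,1] S/(S\N)   >T
          [0,1] "city" : N
        [1,2] "with" : S\N
      [2,3] "in" : (PP/S)\S
    [3,6] S/N   >B
      [3,5] S/S   >B
        [3,4] "every" : S/(PP\N)
        [4,5] "chased" : (PP\N)/S
      [5,6] "slowly" : S/N
  [6,7] "no" : S\(PP/N)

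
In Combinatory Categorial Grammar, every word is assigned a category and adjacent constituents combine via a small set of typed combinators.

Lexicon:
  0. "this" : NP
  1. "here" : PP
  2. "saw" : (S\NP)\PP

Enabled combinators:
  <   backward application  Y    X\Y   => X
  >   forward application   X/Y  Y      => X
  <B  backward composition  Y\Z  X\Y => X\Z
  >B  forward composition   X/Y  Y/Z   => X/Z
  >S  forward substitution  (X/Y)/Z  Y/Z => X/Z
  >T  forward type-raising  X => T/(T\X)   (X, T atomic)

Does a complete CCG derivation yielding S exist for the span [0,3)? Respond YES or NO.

YES

[0,3] S   <
  [0,1] "this" : NP
  [1,3] S\NP   <
    [1,2] "here" : PP
    [2,3] "saw" : (S\NP)\PP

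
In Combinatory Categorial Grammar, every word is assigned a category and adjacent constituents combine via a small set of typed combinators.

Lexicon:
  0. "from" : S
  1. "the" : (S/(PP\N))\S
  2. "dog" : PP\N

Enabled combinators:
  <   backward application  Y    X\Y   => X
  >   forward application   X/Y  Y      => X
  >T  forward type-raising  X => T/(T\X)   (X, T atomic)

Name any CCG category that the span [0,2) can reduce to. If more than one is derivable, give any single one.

S/(PP\N)

[0,3] S   >
  [0,2] S/(PP\N)   <
    [0,1] "from" : S
    [1,2] "the" : (S/(PP\N))\S
  [2,3] "dog" : PP\N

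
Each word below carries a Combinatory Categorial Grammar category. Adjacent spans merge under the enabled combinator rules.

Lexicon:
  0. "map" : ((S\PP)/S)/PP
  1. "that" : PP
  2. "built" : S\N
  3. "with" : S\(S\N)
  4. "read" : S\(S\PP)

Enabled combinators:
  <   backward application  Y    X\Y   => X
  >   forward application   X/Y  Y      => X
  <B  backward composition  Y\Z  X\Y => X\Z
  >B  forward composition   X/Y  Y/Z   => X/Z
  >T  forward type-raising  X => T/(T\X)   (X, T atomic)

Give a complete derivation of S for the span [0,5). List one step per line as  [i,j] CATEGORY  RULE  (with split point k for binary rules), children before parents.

[0,5] S   <
  [0,4] S\PP   >
    [0,2] (S\PP)/S   >
      [0,1] "map" : ((S\PP)/S)/PP
      [1,2] "that" : PP
    [2,4] S   <
      [2,3] "built" : S\N
      [3,4] "with" : S\(S\N)
  [4,5] "read" : S\(S\PP)

[0,1] ((S\PP)/S)/PP  lex  "map"
[1,2] PP  lex  "that"
[0,2] (S\PP)/S  >  k=1
[2,3] S\N  lex  "built"
[3,4] S\(S\N)  lex  "with"
[2,4] S  <  k=3
[0,4] S\PP  >  k=2
[4,5] S\(S\PP)  lex  "read"
[0,5] S  <  k=4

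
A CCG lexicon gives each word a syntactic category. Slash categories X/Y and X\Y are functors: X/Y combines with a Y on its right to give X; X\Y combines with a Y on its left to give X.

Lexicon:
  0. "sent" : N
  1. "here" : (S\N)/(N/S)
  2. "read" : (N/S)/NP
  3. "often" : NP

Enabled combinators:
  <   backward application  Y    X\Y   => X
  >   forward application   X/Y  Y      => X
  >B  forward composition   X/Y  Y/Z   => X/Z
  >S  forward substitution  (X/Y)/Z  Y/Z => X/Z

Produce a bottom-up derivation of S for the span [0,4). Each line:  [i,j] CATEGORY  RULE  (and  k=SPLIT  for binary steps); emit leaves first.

[0,4] S   <
  [0,1] "sent" : N
  [1,4] S\N   >
    [1,2] "here" : (S\N)/(N/S)
    [2,4] N/S   >
      [2,3] "read" : (N/S)/NP
      [3,4] "often" : NP

[0,1] N  lex  "sent"
[1,2] (S\N)/(N/S)  lex  "here"
[2,3] (N/S)/NP  lex  "read"
[3,4] NP  lex  "often"
[2,4] N/S  >  k=3
[1,4] S\N  >  k=2
[0,4] S  <  k=1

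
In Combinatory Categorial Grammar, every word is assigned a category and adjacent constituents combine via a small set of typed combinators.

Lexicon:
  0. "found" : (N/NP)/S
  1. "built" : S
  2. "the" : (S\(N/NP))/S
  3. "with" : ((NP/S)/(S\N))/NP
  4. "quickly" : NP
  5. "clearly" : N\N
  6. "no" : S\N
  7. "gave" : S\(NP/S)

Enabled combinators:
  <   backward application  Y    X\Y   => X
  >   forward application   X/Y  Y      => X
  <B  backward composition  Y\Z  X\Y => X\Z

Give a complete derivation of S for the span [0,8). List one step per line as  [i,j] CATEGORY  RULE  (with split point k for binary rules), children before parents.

[0,8] S   <
  [0,2] N/NP   >
    [0,1] "found" : (N/NP)/S
    [1,2] "built" : S
  [2,8] S\(N/NP)   >
    [2,3] "the" : (S\(N/NP))/S
    [3,8] S   <
      [3,7] NP/S   >
        [3,5] (NP/S)/(S\N)   >
          [3,4] "with" : ((NP/S)/(S\N))/NP
          [4,5] "quickly" : NP
        [5,7] S\N   <B
          [5,6] "clearly" : N\N
          [6,7] "no" : S\N
      [7,8] "gave" : S\(NP/S)

[0,1] (N/NP)/S  lex  "found"
[1,2] S  lex  "built"
[0,2] N/NP  >  k=1
[2,3] (S\(N/NP))/S  lex  "the"
[3,4] ((NP/S)/(S\N))/NP  lex  "with"
[4,5] NP  lex  "quickly"
[3,5] (NP/S)/(S\N)  >  k=4
[5,6] N\N  lex  "clearly"
[6,7] S\N  lex  "no"
[5,7] S\N  <B  k=6
[3,7] NP/S  >  k=5
[7,8] S\(NP/S)  lex  "gave"
[3,8] S  <  k=7
[2,8] S\(N/NP)  >  k=3
[0,8] S  <  k=2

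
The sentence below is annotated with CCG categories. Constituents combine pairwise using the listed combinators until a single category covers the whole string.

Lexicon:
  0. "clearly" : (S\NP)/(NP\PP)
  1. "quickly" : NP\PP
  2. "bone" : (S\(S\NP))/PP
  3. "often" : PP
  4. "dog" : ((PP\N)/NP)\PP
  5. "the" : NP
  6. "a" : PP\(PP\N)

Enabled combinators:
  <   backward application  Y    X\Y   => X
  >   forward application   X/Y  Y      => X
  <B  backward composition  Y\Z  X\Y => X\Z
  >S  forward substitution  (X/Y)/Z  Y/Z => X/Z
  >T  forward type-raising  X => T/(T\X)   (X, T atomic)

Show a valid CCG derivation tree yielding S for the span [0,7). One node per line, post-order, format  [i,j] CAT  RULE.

[0,7] S   <
  [0,2] S\NP   >
    [0,1] "clearly" : (S\NP)/(NP\PP)
    [1,2] "quickly" : NP\PP
  [2,7] S\(S\NP)   >
    [2,3] "bone" : (S\(S\NP))/PP
    [3,7] PP   <
      [3,6] PP\N   >
        [3,5] (PP\N)/NP   <
          [3,4] "often" : PP
          [4,5] "dog" : ((PP\N)/NP)\PP
        [5,6] "the" : NP
      [6,7] "a" : PP\(PP\N)

[0,1] (S\NP)/(NP\PP)  lex  "clearly"
[1,2] NP\PP  lex  "quickly"
[0,2] S\NP  >  k=1
[2,3] (S\(S\NP))/PP  lex  "bone"
[3,4] PP  lex  "often"
[4,5] ((PP\N)/NP)\PP  lex  "dog"
[3,5] (PP\N)/NP  <  k=4
[5,6] NP  lex  "the"
[3,6] PP\N  >  k=5
[6,7] PP\(PP\N)  lex  "a"
[3,7] PP  <  k=6
[2,7] S\(S\NP)  >  k=3
[0,7] S  <  k=2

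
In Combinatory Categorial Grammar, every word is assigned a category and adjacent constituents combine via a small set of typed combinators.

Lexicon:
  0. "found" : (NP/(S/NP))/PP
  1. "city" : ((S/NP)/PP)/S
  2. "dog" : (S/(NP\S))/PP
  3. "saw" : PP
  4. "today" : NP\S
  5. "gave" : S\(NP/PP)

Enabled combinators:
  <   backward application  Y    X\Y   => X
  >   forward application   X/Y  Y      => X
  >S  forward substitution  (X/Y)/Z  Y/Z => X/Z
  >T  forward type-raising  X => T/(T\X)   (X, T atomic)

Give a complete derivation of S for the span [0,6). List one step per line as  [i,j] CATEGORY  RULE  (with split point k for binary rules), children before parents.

[0,1] (NP/(S/NP))/PP  lex  "found"
[1,2] ((S/NP)/PP)/S  lex  "city"
[2,3] (S/(NP\S))/PP  lex  "dog"
[3,4] PP  lex  "saw"
[2,4] S/(NP\S)  >  k=3
[4,5] NP\S  lex  "today"
[2,5] S  >  k=4
[1,5] (S/NP)/PP  >  k=2
[0,5] NP/PP  >S  k=1
[5,6] S\(NP/PP)  lex  "gave"
[0,6] S  <  k=5

[0,6] S   <
  [0,5] NP/PP   >S
    [0,1] "found" : (NP/(S/NP))/PP
    [1,5] (S/NP)/PP   >
      [1,2] "city" : ((S/NP)/PP)/S
      [2,5] S   >
        [2,4] S/(NP\S)   >
          [2,3] "dog" : (S/(NP\S))/PP
          [3,4] "saw" : PP
        [4,5] "today" : NP\S
  [5,6] "gave" : S\(NP/PP)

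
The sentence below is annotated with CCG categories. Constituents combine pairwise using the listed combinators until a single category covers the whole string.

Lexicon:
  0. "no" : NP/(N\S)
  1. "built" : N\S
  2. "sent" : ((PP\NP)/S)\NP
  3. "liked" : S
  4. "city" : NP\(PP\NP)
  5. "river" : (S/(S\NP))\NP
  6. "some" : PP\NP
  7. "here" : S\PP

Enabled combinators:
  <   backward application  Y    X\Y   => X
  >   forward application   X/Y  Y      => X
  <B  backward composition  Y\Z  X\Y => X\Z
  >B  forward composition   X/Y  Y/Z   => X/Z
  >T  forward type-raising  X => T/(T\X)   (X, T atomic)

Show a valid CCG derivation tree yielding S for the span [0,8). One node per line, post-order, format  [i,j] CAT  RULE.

[0,8] S   >
  [0,6] S/(S\NP)   <
    [0,5] NP   <
      [0,4] PP\NP   >
        [0,3] (PP\NP)/S   <
          [0,2] NP   >
            [0,1] "no" : NP/(N\S)
            [1,2] "built" : N\S
          [2,3] "sent" : ((PP\NP)/S)\NP
        [3,4] "liked" : S
      [4,5] "city" : NP\(PP\NP)
    [5,6] "river" : (S/(S\NP))\NP
  [6,8] S\NP   <B
    [6,7] "some" : PP\NP
    [7,8] "here" : S\PP

[0,1] NP/(N\S)  lex  "no"
[1,2] N\S  lex  "built"
[0,2] NP  >  k=1
[2,3] ((PP\NP)/S)\NP  lex  "sent"
[0,3] (PP\NP)/S  <  k=2
[3,4] S  lex  "liked"
[0,4] PP\NP  >  k=3
[4,5] NP\(PP\NP)  lex  "city"
[0,5] NP  <  k=4
[5,6] (S/(S\NP))\NP  lex  "river"
[0,6] S/(S\NP)  <  k=5
[6,7] PP\NP  lex  "some"
[7,8] S\PP  lex  "here"
[6,8] S\NP  <B  k=7
[0,8] S  >  k=6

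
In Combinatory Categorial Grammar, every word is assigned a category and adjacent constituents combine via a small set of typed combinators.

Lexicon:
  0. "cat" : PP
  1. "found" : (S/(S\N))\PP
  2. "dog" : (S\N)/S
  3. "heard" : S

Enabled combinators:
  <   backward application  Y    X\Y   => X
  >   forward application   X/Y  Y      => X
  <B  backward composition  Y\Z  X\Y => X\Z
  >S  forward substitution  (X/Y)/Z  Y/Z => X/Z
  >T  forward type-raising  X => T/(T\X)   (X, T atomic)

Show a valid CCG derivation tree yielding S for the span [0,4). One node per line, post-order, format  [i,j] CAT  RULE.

[0,4] S   >
  [0,2] S/(S\N)   <
    [0,1] "cat" : PP
    [1,2] "found" : (S/(S\N))\PP
  [2,4] S\N   >
    [2,3] "dog" : (S\N)/S
    [3,4] "heard" : S

[0,1] PP  lex  "cat"
[1,2] (S/(S\N))\PP  lex  "found"
[0,2] S/(S\N)  <  k=1
[2,3] (S\N)/S  lex  "dog"
[3,4] S  lex  "heard"
[2,4] S\N  >  k=3
[0,4] S  >  k=2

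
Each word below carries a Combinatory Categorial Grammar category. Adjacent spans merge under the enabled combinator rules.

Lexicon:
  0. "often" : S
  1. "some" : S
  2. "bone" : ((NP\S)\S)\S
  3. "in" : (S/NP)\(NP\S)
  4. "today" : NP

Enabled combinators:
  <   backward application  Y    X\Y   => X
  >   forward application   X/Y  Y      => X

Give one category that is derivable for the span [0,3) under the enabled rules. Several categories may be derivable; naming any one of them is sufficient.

[0,5] S   >
  [0,4] S/NP   <
    [0,3] NP\S   <
      [0,1] "often" : S
      [1,3] (NP\S)\S   <
        [1,2] "some" : S
        [2,3] "bone" : ((NP\S)\S)\S
    [3,4] "in" : (S/NP)\(NP\S)
  [4,5] "today" : NP

NP\S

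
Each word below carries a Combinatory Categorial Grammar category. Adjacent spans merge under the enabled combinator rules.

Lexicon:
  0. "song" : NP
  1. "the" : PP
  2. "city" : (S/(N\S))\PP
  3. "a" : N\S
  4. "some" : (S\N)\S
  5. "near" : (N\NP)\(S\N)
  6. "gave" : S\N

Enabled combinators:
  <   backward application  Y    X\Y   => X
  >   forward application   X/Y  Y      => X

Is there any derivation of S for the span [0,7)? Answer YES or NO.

YES

[0,7] S   <
  [0,6] N   <
    [0,1] "song" : NP
    [1,6] N\NP   <
      [1,5] S\N   <
        [1,4] S   >
          [1,3] S/(N\S)   <
            [1,2] "the" : PP
            [2,3] "city" : (S/(N\S))\PP
          [3,4] "a" : N\S
        [4,5] "some" : (S\N)\S
      [5,6] "near" : (N\NP)\(S\N)
  [6,7] "gave" : S\N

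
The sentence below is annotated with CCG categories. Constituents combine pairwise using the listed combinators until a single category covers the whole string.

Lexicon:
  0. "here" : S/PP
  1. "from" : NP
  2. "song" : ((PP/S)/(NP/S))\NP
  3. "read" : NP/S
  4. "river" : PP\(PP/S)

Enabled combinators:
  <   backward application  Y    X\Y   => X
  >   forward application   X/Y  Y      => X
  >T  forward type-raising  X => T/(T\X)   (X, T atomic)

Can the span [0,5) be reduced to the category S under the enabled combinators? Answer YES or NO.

YES

[0,5] S   >
  [0,1] "here" : S/PP
  [1,5] PP   <
    [1,4] PP/S   >
      [1,3] (PP/S)/(NP/S)   <
        [1,2] "from" : NP
        [2,3] "song" : ((PP/S)/(NP/S))\NP
      [3,4] "read" : NP/S
    [4,5] "river" : PP\(PP/S)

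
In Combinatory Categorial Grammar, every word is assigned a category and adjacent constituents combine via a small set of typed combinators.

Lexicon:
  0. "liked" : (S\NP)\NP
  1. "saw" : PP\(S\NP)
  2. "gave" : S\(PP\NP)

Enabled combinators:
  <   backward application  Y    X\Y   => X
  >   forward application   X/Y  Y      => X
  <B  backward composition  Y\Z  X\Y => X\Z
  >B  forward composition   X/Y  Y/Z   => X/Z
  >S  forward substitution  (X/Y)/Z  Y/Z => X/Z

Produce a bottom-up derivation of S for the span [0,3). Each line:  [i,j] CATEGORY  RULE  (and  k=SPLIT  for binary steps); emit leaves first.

[0,3] S   <
  [0,2] PP\NP   <B
    [0,1] "liked" : (S\NP)\NP
    [1,2] "saw" : PP\(S\NP)
  [2,3] "gave" : S\(PP\NP)

[0,1] (S\NP)\NP  lex  "liked"
[1,2] PP\(S\NP)  lex  "saw"
[0,2] PP\NP  <B  k=1
[2,3] S\(PP\NP)  lex  "gave"
[0,3] S  <  k=2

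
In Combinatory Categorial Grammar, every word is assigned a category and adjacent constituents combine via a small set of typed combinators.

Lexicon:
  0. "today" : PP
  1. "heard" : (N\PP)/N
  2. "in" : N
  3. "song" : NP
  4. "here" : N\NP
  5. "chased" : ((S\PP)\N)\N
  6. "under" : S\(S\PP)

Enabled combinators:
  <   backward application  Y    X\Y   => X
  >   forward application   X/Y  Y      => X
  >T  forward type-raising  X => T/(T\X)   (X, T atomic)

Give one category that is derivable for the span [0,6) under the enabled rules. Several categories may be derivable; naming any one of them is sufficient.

S\PP

[0,7] S   <
  [0,6] S\PP   <
    [0,3] N   >
      [0,1] N/(N\PP)   >T
        [0,1] "today" : PP
      [1,3] N\PP   >
        [1,2] "heard" : (N\PP)/N
        [2,3] "in" : N
    [3,6] (S\PP)\N   <
      [3,5] N   <
        [3,4] "song" : NP
        [4,5] "here" : N\NP
      [5,6] "chased" : ((S\PP)\N)\N
  [6,7] "under" : S\(S\PP)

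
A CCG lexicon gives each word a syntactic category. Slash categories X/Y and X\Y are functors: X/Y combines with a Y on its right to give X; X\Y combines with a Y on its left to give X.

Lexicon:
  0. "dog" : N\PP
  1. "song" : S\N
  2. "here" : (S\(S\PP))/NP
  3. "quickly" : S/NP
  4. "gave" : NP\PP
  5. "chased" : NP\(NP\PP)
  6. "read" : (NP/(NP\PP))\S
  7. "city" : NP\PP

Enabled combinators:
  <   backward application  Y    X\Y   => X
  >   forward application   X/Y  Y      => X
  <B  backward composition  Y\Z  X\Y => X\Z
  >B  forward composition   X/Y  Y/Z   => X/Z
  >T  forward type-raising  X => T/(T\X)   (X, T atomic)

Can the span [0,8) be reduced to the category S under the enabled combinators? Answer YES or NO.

[0,8] S   <
  [0,2] S\PP   <B
    [0,1] "dog" : N\PP
    [1,2] "song" : S\N
  [2,8] S\(S\PP)   >
    [2,3] "here" : (S\(S\PP))/NP
    [3,8] NP   >
      [3,7] NP/(NP\PP)   <
        [3,6] S   >
          [3,4] "quickly" : S/NP
          [4,6] NP   <
            [4,5] "gave" : NP\PP
            [5,6] "chased" : NP\(NP\PP)
        [6,7] "read" : (NP/(NP\PP))\S
      [7,8] "city" : NP\PP

YES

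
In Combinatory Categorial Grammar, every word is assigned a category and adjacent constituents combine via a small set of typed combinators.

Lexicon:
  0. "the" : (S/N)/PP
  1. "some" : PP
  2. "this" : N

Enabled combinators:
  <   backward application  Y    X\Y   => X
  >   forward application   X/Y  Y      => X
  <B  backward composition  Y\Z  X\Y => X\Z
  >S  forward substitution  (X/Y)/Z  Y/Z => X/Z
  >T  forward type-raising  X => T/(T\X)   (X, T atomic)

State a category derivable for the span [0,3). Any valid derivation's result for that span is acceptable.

[0,3] S   >
  [0,2] S/N   >
    [0,1] "the" : (S/N)/PP
    [1,2] "some" : PP
  [2,3] "this" : N

S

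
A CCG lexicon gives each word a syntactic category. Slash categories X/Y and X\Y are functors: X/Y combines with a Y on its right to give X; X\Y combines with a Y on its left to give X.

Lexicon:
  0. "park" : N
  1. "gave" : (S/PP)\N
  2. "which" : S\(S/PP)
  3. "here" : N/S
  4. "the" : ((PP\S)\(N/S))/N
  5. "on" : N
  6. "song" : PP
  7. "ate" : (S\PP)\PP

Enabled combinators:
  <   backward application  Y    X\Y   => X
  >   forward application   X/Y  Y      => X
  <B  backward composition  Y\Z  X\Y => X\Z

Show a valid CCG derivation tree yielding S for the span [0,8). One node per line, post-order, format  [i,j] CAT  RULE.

[0,1] N  lex  "park"
[1,2] (S/PP)\N  lex  "gave"
[0,2] S/PP  <  k=1
[2,3] S\(S/PP)  lex  "which"
[0,3] S  <  k=2
[3,4] N/S  lex  "here"
[4,5] ((PP\S)\(N/S))/N  lex  "the"
[5,6] N  lex  "on"
[4,6] (PP\S)\(N/S)  >  k=5
[3,6] PP\S  <  k=4
[0,6] PP  <  k=3
[6,7] PP  lex  "song"
[7,8] (S\PP)\PP  lex  "ate"
[6,8] S\PP  <  k=7
[0,8] S  <  k=6

[0,8] S   <
  [0,6] PP   <
    [0,3] S   <
      [0,2] S/PP   <
        [0,1] "park" : N
        [1,2] "gave" : (S/PP)\N
      [2,3] "which" : S\(S/PP)
    [3,6] PP\S   <
      [3,4] "here" : N/S
      [4,6] (PP\S)\(N/S)   >
        [4,5] "the" : ((PP\S)\(N/S))/N
        [5,6] "on" : N
  [6,8] S\PP   <
    [6,7] "song" : PP
    [7,8] "ate" : (S\PP)\PP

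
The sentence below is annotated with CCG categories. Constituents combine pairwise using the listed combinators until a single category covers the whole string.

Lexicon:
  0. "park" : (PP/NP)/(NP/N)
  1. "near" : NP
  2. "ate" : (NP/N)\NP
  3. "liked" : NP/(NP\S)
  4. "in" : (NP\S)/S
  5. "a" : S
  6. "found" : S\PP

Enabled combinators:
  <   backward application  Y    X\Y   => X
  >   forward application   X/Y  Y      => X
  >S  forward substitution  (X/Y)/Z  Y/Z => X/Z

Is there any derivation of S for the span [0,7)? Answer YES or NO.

[0,7] S   <
  [0,6] PP   >
    [0,3] PP/NP   >
      [0,1] "park" : (PP/NP)/(NP/N)
      [1,3] NP/N   <
        [1,2] "near" : NP
        [2,3] "ate" : (NP/N)\NP
    [3,6] NP   >
      [3,4] "liked" : NP/(NP\S)
      [4,6] NP\S   >
        [4,5] "in" : (NP\S)/S
        [5,6] "a" : S
  [6,7] "found" : S\PP

YES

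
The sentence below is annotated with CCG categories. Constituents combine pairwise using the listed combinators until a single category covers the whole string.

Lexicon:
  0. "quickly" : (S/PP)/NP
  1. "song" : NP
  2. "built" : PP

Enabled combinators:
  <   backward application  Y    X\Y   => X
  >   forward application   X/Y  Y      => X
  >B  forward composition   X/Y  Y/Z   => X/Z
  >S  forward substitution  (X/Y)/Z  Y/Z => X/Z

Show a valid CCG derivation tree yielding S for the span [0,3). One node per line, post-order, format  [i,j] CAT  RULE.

[0,3] S   >
  [0,2] S/PP   >
    [0,1] "quickly" : (S/PP)/NP
    [1,2] "song" : NP
  [2,3] "built" : PP

[0,1] (S/PP)/NP  lex  "quickly"
[1,2] NP  lex  "song"
[0,2] S/PP  >  k=1
[2,3] PP  lex  "built"
[0,3] S  >  k=2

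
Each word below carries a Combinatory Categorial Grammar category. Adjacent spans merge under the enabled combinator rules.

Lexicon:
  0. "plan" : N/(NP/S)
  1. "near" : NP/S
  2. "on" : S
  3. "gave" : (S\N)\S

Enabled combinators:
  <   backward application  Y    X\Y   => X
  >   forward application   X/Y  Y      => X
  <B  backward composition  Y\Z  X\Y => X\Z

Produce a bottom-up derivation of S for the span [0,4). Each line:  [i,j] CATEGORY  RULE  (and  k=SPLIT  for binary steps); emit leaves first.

[0,4] S   <
  [0,2] N   >
    [0,1] "plan" : N/(NP/S)
    [1,2] "near" : NP/S
  [2,4] S\N   <
    [2,3] "on" : S
    [3,4] "gave" : (S\N)\S

[0,1] N/(NP/S)  lex  "plan"
[1,2] NP/S  lex  "near"
[0,2] N  >  k=1
[2,3] S  lex  "on"
[3,4] (S\N)\S  lex  "gave"
[2,4] S\N  <  k=3
[0,4] S  <  k=2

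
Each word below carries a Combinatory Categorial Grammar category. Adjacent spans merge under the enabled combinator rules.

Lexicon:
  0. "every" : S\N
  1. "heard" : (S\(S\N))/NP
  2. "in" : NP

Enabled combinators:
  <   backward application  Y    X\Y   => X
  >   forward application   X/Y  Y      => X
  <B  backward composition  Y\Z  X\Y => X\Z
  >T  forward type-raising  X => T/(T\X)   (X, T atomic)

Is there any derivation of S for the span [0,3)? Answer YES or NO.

YES

[0,3] S   <
  [0,1] "every" : S\N
  [1,3] S\(S\N)   >
    [1,2] "heard" : (S\(S\N))/NP
    [2,3] "in" : NP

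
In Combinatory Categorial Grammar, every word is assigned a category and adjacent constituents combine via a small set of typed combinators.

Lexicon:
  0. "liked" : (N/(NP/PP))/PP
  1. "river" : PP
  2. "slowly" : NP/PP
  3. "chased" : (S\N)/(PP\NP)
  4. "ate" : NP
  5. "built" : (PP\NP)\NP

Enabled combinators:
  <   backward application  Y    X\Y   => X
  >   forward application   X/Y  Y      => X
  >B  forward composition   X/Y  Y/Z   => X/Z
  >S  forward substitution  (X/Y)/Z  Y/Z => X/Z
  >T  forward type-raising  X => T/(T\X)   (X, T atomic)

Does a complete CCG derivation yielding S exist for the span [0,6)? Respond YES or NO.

[0,6] S   <
  [0,3] N   >
    [0,2] N/(NP/PP)   >
      [0,1] "liked" : (N/(NP/PP))/PP
      [1,2] "river" : PP
    [2,3] "slowly" : NP/PP
  [3,6] S\N   >
    [3,4] "chased" : (S\N)/(PP\NP)
    [4,6] PP\NP   <
      [4,5] "ate" : NP
      [5,6] "built" : (PP\NP)\NP

YES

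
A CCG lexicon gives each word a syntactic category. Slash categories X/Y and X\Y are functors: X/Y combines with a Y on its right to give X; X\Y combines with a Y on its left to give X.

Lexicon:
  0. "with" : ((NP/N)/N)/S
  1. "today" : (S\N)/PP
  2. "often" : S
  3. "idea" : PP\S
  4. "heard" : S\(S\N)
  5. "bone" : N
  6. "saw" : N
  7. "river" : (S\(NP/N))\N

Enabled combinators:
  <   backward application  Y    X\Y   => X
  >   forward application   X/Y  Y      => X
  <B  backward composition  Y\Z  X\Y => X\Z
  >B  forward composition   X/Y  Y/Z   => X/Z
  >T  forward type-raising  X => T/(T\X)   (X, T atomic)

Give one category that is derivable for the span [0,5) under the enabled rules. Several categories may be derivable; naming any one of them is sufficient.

(NP/N)/N

[0,8] S   <
  [0,6] NP/N   >
    [0,5] (NP/N)/N   >
      [0,1] "with" : ((NP/N)/N)/S
      [1,5] S   <
        [1,4] S\N   >
          [1,2] "today" : (S\N)/PP
          [2,4] PP   <
            [2,3] "often" : S
            [3,4] "idea" : PP\S
        [4,5] "heard" : S\(S\N)
    [5,6] "bone" : N
  [6,8] S\(NP/N)   <
    [6,7] "saw" : N
    [7,8] "river" : (S\(NP/N))\N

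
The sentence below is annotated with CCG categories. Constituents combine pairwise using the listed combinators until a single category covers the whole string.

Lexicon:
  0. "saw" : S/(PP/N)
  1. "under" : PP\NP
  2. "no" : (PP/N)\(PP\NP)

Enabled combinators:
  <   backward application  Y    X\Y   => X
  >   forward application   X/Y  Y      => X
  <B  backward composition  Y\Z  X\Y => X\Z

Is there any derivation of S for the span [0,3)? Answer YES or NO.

YES

[0,3] S   >
  [0,1] "saw" : S/(PP/N)
  [1,3] PP/N   <
    [1,2] "under" : PP\NP
    [2,3] "no" : (PP/N)\(PP\NP)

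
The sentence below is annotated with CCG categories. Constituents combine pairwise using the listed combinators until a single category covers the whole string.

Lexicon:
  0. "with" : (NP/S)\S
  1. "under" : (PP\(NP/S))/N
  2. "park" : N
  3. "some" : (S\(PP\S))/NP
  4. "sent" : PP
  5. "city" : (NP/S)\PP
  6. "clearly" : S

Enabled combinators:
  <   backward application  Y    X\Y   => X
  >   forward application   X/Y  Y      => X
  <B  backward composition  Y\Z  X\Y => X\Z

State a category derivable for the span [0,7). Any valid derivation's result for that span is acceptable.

S

[0,7] S   <
  [0,3] PP\S   <B
    [0,1] "with" : (NP/S)\S
    [1,3] PP\(NP/S)   >
      [1,2] "under" : (PP\(NP/S))/N
      [2,3] "park" : N
  [3,7] S\(PP\S)   >
    [3,4] "some" : (S\(PP\S))/NP
    [4,7] NP   >
      [4,6] NP/S   <
        [4,5] "sent" : PP
        [5,6] "city" : (NP/S)\PP
      [6,7] "clearly" : S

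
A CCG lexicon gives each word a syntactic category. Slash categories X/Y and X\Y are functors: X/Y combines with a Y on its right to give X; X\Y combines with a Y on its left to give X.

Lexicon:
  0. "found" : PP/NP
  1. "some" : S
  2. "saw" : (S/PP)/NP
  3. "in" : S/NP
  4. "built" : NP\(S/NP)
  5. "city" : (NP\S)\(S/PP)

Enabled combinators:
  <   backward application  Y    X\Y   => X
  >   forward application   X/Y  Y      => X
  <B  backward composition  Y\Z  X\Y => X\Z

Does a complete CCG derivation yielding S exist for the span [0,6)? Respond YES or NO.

NO

PP/NP S (S/PP)/NP S/NP NP\(S/NP) (NP\S)\(S/PP)
CKY chart[0,6] = {PP}; S ∉ chart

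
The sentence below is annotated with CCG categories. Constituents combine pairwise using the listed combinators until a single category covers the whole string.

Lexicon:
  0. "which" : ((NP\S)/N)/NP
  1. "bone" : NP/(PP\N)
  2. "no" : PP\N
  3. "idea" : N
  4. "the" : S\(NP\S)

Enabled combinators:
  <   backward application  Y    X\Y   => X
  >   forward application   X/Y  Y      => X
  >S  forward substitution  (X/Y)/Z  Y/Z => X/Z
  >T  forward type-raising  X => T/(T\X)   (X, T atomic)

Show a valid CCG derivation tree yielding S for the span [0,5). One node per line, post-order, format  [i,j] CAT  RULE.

[0,5] S   <
  [0,4] NP\S   >
    [0,3] (NP\S)/N   >
      [0,1] "which" : ((NP\S)/N)/NP
      [1,3] NP   >
        [1,2] "bone" : NP/(PP\N)
        [2,3] "no" : PP\N
    [3,4] "idea" : N
  [4,5] "the" : S\(NP\S)

[0,1] ((NP\S)/N)/NP  lex  "which"
[1,2] NP/(PP\N)  lex  "bone"
[2,3] PP\N  lex  "no"
[1,3] NP  >  k=2
[0,3] (NP\S)/N  >  k=1
[3,4] N  lex  "idea"
[0,4] NP\S  >  k=3
[4,5] S\(NP\S)  lex  "the"
[0,5] S  <  k=4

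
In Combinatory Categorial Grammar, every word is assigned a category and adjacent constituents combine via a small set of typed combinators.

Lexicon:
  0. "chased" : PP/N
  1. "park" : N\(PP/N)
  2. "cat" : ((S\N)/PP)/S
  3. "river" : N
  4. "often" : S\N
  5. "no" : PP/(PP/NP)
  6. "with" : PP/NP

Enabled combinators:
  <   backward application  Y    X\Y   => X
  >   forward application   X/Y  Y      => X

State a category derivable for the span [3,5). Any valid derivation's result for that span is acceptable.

S

[0,7] S   <
  [0,2] N   <
    [0,1] "chased" : PP/N
    [1,2] "park" : N\(PP/N)
  [2,7] S\N   >
    [2,5] (S\N)/PP   >
      [2,3] "cat" : ((S\N)/PP)/S
      [3,5] S   <
        [3,4] "river" : N
        [4,5] "often" : S\N
    [5,7] PP   >
      [5,6] "no" : PP/(PP/NP)
      [6,7] "with" : PP/NP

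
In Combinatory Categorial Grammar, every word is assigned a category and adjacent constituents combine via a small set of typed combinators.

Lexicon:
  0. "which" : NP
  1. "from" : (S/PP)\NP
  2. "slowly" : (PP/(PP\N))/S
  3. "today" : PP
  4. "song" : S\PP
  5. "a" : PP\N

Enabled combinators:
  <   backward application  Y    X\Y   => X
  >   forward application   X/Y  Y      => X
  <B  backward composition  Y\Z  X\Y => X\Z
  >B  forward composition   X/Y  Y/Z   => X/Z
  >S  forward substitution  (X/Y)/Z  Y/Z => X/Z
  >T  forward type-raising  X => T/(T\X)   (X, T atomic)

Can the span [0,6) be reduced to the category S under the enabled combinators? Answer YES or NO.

[0,6] S   >
  [0,2] S/PP   <
    [0,1] "which" : NP
    [1,2] "from" : (S/PP)\NP
  [2,6] PP   >
    [2,5] PP/(PP\N)   >
      [2,3] "slowly" : (PP/(PP\N))/S
      [3,5] S   >
        [3,4] S/(S\PP)   >T
          [3,4] "today" : PP
        [4,5] "song" : S\PP
    [5,6] "a" : PP\N

YES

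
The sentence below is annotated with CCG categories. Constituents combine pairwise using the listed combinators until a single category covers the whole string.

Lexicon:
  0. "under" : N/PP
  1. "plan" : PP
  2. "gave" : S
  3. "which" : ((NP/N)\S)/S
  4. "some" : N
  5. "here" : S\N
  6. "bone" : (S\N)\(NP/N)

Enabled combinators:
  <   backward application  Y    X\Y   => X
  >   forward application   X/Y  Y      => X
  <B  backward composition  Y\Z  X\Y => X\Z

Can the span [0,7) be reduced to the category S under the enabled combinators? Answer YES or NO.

[0,7] S   <
  [0,2] N   >
    [0,1] "under" : N/PP
    [1,2] "plan" : PP
  [2,7] S\N   <
    [2,6] NP/N   <
      [2,3] "gave" : S
      [3,6] (NP/N)\S   >
        [3,4] "which" : ((NP/N)\S)/S
        [4,6] S   <
          [4,5] "some" : N
          [5,6] "here" : S\N
    [6,7] "bone" : (S\N)\(NP/N)

YES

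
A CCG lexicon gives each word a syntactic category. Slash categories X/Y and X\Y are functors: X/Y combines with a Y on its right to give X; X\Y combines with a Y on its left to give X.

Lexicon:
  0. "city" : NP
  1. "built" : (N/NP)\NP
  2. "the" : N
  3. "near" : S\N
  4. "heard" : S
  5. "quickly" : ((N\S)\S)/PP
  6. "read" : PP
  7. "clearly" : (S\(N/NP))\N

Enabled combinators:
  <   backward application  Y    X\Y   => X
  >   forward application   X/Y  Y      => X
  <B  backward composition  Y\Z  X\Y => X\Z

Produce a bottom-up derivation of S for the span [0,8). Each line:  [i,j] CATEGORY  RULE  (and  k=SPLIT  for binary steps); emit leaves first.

[0,8] S   <
  [0,2] N/NP   <
    [0,1] "city" : NP
    [1,2] "built" : (N/NP)\NP
  [2,8] S\(N/NP)   <
    [2,7] N   <
      [2,4] S   <
        [2,3] "the" : N
        [3,4] "near" : S\N
      [4,7] N\S   <
        [4,5] "heard" : S
        [5,7] (N\S)\S   >
          [5,6] "quickly" : ((N\S)\S)/PP
          [6,7] "read" : PP
    [7,8] "clearly" : (S\(N/NP))\N

[0,1] NP  lex  "city"
[1,2] (N/NP)\NP  lex  "built"
[0,2] N/NP  <  k=1
[2,3] N  lex  "the"
[3,4] S\N  lex  "near"
[2,4] S  <  k=3
[4,5] S  lex  "heard"
[5,6] ((N\S)\S)/PP  lex  "quickly"
[6,7] PP  lex  "read"
[5,7] (N\S)\S  >  k=6
[4,7] N\S  <  k=5
[2,7] N  <  k=4
[7,8] (S\(N/NP))\N  lex  "clearly"
[2,8] S\(N/NP)  <  k=7
[0,8] S  <  k=2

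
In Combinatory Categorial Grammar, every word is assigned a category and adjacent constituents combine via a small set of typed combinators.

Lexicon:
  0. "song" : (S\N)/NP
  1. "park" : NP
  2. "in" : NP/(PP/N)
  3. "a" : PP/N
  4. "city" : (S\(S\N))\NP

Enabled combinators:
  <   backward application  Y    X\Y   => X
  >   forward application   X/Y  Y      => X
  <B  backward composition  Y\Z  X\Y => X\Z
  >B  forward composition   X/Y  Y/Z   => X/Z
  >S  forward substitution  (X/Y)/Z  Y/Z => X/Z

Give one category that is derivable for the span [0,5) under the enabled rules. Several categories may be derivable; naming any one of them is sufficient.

S

[0,5] S   <
  [0,2] S\N   >
    [0,1] "song" : (S\N)/NP
    [1,2] "park" : NP
  [2,5] S\(S\N)   <
    [2,4] NP   >
      [2,3] "in" : NP/(PP/N)
      [3,4] "a" : PP/N
    [4,5] "city" : (S\(S\N))\NP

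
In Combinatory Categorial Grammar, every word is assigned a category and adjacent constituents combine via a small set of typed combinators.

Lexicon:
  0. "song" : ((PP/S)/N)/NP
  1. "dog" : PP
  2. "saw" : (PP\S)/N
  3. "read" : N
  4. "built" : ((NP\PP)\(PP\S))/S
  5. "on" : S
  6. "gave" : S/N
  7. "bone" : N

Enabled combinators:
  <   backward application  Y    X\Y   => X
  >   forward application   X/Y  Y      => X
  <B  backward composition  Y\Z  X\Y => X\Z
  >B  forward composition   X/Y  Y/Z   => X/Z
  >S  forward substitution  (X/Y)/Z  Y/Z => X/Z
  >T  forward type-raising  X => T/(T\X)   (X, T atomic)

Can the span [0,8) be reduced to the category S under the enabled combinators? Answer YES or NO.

NO

((PP/S)/N)/NP PP (PP\S)/N N ((NP\PP)\(PP\S))/S S S/N N
CKY chart[0,8] = {(PP/S)/(N\S), N/(N\PP), NP/(NP\PP), PP, PP/(N\N), PP/(PP\PP), S/(S\PP)}; S ∉ chart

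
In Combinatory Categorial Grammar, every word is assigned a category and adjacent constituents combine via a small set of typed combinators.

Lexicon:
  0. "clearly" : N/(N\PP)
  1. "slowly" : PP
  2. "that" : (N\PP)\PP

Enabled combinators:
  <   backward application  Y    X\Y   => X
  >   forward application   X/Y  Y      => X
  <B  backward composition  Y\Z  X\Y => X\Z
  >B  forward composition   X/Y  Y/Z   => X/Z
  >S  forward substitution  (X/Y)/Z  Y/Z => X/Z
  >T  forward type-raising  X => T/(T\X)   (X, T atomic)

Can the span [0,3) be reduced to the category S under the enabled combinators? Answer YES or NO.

NO

N/(N\PP) PP (N\PP)\PP
CKY chart[0,3] = {N, N/(N\N), NP/(NP\N), PP/(PP\N), S/(S\N)}; S ∉ chart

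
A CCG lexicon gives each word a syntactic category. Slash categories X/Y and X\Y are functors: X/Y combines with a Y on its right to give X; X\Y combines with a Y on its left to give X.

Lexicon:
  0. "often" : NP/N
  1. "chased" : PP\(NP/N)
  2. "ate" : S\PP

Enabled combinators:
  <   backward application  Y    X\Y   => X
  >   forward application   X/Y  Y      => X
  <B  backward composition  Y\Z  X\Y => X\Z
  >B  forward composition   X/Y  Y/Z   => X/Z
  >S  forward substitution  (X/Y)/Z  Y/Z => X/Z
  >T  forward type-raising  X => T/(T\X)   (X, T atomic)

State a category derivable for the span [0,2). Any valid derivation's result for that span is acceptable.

PP

[0,3] S   <
  [0,2] PP   <
    [0,1] "often" : NP/N
    [1,2] "chased" : PP\(NP/N)
  [2,3] "ate" : S\PP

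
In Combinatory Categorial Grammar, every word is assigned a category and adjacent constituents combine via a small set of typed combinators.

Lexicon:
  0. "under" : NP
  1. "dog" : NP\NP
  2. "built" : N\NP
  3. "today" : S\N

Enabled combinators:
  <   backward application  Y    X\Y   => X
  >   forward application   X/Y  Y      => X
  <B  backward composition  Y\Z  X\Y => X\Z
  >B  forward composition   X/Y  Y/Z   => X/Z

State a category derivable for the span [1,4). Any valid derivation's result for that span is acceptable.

S\NP

[0,4] S   <
  [0,1] "under" : NP
  [1,4] S\NP   <B
    [1,2] "dog" : NP\NP
    [2,4] S\NP   <B
      [2,3] "built" : N\NP
      [3,4] "today" : S\N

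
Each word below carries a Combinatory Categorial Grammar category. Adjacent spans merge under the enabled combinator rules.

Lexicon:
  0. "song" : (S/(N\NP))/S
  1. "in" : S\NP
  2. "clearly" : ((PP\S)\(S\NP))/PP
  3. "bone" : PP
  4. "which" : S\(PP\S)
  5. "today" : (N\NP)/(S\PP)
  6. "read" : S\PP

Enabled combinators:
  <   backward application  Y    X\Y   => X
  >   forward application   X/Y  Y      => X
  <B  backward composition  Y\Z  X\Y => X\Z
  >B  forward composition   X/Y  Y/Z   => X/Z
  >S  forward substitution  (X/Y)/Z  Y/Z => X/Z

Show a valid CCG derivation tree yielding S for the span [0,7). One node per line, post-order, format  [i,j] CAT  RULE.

[0,1] (S/(N\NP))/S  lex  "song"
[1,2] S\NP  lex  "in"
[2,3] ((PP\S)\(S\NP))/PP  lex  "clearly"
[3,4] PP  lex  "bone"
[2,4] (PP\S)\(S\NP)  >  k=3
[1,4] PP\S  <  k=2
[4,5] S\(PP\S)  lex  "which"
[1,5] S  <  k=4
[0,5] S/(N\NP)  >  k=1
[5,6] (N\NP)/(S\PP)  lex  "today"
[6,7] S\PP  lex  "read"
[5,7] N\NP  >  k=6
[0,7] S  >  k=5

[0,7] S   >
  [0,5] S/(N\NP)   >
    [0,1] "song" : (S/(N\NP))/S
    [1,5] S   <
      [1,4] PP\S   <
        [1,2] "in" : S\NP
        [2,4] (PP\S)\(S\NP)   >
          [2,3] "clearly" : ((PP\S)\(S\NP))/PP
          [3,4] "bone" : PP
      [4,5] "which" : S\(PP\S)
  [5,7] N\NP   >
    [5,6] "today" : (N\NP)/(S\PP)
    [6,7] "read" : S\PP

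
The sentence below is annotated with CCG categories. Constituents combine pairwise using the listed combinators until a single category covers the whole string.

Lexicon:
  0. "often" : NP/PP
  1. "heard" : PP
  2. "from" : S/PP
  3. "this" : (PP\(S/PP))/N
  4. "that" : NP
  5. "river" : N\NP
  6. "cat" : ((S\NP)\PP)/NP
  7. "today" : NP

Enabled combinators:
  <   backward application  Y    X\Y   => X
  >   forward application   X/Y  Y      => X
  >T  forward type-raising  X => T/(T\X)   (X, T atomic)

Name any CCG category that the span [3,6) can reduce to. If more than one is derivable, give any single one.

PP\(S/PP)

[0,8] S   <
  [0,2] NP   >
    [0,1] "often" : NP/PP
    [1,2] "heard" : PP
  [2,8] S\NP   <
    [2,6] PP   <
      [2,3] "from" : S/PP
      [3,6] PP\(S/PP)   >
        [3,4] "this" : (PP\(S/PP))/N
        [4,6] N   <
          [4,5] "that" : NP
          [5,6] "river" : N\NP
    [6,8] (S\NP)\PP   >
      [6,7] "cat" : ((S\NP)\PP)/NP
      [7,8] "today" : NP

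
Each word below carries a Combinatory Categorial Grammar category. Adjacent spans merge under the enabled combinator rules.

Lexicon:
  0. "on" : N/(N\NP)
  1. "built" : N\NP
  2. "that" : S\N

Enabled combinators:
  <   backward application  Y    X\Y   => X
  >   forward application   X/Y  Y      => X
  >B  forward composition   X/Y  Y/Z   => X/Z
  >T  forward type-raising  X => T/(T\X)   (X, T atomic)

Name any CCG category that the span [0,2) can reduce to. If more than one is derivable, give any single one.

N

[0,3] S   <
  [0,2] N   >
    [0,1] "on" : N/(N\NP)
    [1,2] "built" : N\NP
  [2,3] "that" : S\N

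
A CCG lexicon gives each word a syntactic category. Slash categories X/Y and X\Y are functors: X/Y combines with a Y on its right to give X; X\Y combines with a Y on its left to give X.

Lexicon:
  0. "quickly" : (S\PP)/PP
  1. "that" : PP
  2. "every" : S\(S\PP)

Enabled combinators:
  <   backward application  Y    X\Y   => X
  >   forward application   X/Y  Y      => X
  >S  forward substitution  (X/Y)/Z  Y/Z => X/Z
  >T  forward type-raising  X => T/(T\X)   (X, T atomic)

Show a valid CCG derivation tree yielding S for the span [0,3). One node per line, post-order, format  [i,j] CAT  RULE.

[0,1] (S\PP)/PP  lex  "quickly"
[1,2] PP  lex  "that"
[0,2] S\PP  >  k=1
[2,3] S\(S\PP)  lex  "every"
[0,3] S  <  k=2

[0,3] S   <
  [0,2] S\PP   >
    [0,1] "quickly" : (S\PP)/PP
    [1,2] "that" : PP
  [2,3] "every" : S\(S\PP)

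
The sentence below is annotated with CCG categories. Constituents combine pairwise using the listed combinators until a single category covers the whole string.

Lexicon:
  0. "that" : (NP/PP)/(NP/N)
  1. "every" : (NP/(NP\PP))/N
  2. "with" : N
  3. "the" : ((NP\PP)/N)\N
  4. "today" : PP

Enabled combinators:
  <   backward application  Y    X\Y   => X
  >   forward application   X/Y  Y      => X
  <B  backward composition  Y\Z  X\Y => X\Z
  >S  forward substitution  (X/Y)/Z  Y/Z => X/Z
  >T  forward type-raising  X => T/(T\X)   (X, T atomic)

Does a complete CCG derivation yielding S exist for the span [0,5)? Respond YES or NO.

(NP/PP)/(NP/N) (NP/(NP\PP))/N N ((NP\PP)/N)\N PP
CKY chart[0,5] = {N/(N\NP), NP, NP/(NP\NP), PP/(PP\NP), S/(S\NP)}; S ∉ chart

NO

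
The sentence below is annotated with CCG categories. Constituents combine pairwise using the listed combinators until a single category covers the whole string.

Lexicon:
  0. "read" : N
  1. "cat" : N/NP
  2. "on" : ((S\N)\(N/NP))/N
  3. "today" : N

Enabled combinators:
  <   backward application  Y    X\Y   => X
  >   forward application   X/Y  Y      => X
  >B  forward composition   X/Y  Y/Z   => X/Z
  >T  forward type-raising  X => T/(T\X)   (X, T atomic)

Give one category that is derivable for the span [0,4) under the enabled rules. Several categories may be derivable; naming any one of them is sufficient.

S

[0,4] S   <
  [0,1] "read" : N
  [1,4] S\N   <
    [1,2] "cat" : N/NP
    [2,4] (S\N)\(N/NP)   >
      [2,3] "on" : ((S\N)\(N/NP))/N
      [3,4] "today" : N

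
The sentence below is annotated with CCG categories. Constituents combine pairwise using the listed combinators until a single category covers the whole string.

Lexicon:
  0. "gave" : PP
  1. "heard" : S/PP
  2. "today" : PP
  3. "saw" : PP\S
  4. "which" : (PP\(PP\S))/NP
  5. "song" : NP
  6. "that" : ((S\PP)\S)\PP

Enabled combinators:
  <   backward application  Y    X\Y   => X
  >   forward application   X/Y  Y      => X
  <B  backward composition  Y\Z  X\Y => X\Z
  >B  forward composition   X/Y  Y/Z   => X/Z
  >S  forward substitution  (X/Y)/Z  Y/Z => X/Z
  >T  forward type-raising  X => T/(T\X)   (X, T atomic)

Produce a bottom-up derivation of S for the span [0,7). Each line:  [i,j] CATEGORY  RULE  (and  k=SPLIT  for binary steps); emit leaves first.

[0,7] S   <
  [0,1] "gave" : PP
  [1,7] S\PP   <
    [1,3] S   >
      [1,2] "heard" : S/PP
      [2,3] "today" : PP
    [3,7] (S\PP)\S   <
      [3,6] PP   <
        [3,4] "saw" : PP\S
        [4,6] PP\(PP\S)   >
          [4,5] "which" : (PP\(PP\S))/NP
          [5,6] "song" : NP
      [6,7] "that" : ((S\PP)\S)\PP

[0,1] PP  lex  "gave"
[1,2] S/PP  lex  "heard"
[2,3] PP  lex  "today"
[1,3] S  >  k=2
[3,4] PP\S  lex  "saw"
[4,5] (PP\(PP\S))/NP  lex  "which"
[5,6] NP  lex  "song"
[4,6] PP\(PP\S)  >  k=5
[3,6] PP  <  k=4
[6,7] ((S\PP)\S)\PP  lex  "that"
[3,7] (S\PP)\S  <  k=6
[1,7] S\PP  <  k=3
[0,7] S  <  k=1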